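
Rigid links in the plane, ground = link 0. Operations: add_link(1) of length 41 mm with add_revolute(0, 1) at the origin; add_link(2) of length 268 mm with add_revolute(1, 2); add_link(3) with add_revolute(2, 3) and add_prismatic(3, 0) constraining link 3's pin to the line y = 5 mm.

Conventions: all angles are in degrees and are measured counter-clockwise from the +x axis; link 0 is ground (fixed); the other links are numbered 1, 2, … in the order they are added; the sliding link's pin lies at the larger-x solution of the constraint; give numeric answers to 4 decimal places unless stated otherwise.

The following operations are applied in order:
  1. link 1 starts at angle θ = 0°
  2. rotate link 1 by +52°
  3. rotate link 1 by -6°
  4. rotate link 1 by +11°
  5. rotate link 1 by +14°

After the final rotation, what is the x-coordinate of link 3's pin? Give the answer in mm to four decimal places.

geometry: r = 41 mm, L = 268 mm, e = 5 mm; θ starts at 0°
rotate link 1 by +52°: θ ← 0° +52° = 52°
rotate link 1 by -6°: θ ← 52° -6° = 46°
rotate link 1 by +11°: θ ← 46° +11° = 57°
rotate link 1 by +14°: θ ← 57° +14° = 71°
crank pin P = (r cos θ, r sin θ) = (13.348294, 38.766262)
h = r sin θ − e = 38.766262 − 5 = 33.766262
x = r cos θ + √(L² − h²) = 13.348294 + 265.864326 = 279.212620

279.2126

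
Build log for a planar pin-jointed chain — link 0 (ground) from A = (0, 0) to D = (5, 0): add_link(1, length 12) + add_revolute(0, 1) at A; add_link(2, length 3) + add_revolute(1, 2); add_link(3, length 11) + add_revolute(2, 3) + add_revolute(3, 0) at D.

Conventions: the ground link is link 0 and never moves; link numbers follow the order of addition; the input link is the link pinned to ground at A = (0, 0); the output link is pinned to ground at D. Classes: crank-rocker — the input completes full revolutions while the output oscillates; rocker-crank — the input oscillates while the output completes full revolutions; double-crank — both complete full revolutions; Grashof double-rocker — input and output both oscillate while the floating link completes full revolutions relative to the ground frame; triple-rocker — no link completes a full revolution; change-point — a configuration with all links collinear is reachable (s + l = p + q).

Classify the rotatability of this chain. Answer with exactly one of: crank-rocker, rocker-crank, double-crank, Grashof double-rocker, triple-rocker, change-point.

lengths: ground=5, input=12, coupler=3, output=11
sorted: s=3 (shortest), l=12 (longest), p+q=16
s + l = 15 vs p + q = 16
s + l < p + q (Grashof) with shortest = coupler link → Grashof double-rocker

Grashof double-rocker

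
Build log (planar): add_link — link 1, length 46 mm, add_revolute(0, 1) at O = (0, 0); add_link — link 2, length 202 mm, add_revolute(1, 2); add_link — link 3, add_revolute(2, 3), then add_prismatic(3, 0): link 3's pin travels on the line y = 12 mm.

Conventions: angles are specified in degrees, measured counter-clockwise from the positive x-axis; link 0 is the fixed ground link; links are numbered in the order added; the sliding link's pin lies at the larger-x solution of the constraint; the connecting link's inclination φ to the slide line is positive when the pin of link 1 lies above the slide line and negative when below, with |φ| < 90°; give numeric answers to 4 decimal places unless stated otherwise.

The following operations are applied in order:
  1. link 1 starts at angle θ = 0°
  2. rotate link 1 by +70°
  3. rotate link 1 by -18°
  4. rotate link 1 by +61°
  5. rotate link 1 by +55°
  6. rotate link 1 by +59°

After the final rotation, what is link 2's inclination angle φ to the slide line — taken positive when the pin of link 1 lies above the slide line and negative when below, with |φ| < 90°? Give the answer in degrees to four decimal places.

geometry: r = 46 mm, L = 202 mm, e = 12 mm; θ starts at 0°
rotate link 1 by +70°: θ ← 0° +70° = 70°
rotate link 1 by -18°: θ ← 70° -18° = 52°
rotate link 1 by +61°: θ ← 52° +61° = 113°
rotate link 1 by +55°: θ ← 113° +55° = 168°
rotate link 1 by +59°: θ ← 168° +59° = 227°
h = r sin θ − e = -33.642270 − 12 = -45.642270
sin φ = h / L = -45.642270 / 202 = -0.22595183
φ = arcsin(-0.22595183) = -13.058856°

-13.0589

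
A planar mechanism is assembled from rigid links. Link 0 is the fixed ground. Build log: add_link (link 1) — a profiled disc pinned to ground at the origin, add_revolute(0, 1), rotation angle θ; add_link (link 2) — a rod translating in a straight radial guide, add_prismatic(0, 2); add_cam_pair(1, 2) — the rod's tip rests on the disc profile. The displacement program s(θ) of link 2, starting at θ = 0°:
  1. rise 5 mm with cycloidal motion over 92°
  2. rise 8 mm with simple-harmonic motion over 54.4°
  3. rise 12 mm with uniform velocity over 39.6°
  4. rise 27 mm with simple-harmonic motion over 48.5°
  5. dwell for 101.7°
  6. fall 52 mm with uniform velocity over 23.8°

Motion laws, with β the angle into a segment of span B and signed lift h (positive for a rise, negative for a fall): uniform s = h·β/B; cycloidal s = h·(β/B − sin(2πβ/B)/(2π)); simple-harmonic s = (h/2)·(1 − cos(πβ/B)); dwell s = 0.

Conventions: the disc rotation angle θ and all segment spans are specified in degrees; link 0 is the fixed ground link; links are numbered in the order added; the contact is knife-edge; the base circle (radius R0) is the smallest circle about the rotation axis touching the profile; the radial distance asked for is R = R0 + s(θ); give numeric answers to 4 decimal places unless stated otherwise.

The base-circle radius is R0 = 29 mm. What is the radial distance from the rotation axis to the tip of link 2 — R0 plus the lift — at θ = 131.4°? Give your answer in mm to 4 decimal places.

seg 1 [0°–92°] cycloidal, h=5: full span → s += 5 → s = 5.0000
seg 2 [92°–146.4°] simple-harmonic, h=8: θ=131.4° here. β=39.4, B=54.4. 8/2·(1 − cos(π·0.7243)) = 6.5908 → s = 11.5908
R = R0 + s = 29 + 11.5908 = 40.5908

40.5908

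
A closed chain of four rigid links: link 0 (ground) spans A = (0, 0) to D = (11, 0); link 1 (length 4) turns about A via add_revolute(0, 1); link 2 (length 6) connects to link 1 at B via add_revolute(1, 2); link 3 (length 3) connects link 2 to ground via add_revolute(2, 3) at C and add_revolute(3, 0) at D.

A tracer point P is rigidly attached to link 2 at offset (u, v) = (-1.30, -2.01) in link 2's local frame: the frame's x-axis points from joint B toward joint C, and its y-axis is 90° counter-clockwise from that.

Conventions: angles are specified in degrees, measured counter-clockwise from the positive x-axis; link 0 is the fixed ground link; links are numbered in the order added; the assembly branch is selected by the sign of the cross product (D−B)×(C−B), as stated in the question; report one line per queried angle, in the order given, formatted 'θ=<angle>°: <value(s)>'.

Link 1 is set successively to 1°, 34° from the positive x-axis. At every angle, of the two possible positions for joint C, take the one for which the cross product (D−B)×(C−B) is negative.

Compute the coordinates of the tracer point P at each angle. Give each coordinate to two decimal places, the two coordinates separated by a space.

A=(0,0), D=(11.00,0)
θ=1°: B = A + 4.00·(cos1°, sin1°) = (3.9994, 0.0698)
θ=1°: |BD| = 7.0010
θ=1°: circle(B,6.00) ∩ circle(D,3.00): a=5.4288, h=2.5550
θ=1°:   candidates: C₊=(9.4534,2.5706) cross=17.888; C₋=(9.4024,-2.5392) cross=-17.888
θ=1°:   branch - wants cross < 0 → take C=(9.4024,-2.5392) (cross=-17.888)
θ=1°: ex = (C−B)/|BC| = (0.9005,-0.4348); ey = (0.4348,0.9005)
θ=1°: P = B + -1.30·ex + -2.01·ey = (1.9547,-1.1749)
θ=34°: B = A + 4.00·(cos34°, sin34°) = (3.3162, 2.2368)
θ=34°: |BD| = 8.0028
θ=34°: circle(B,6.00) ∩ circle(D,3.00): a=5.6883, h=1.9087
θ=34°:   candidates: C₊=(9.3112,2.4795) cross=15.275; C₋=(8.2443,-1.1857) cross=-15.275
θ=34°:   branch - wants cross < 0 → take C=(8.2443,-1.1857) (cross=-15.275)
θ=34°: ex = (C−B)/|BC| = (0.8214,-0.5704); ey = (0.5704,0.8214)
θ=34°: P = B + -1.30·ex + -2.01·ey = (1.1018,1.3274)

θ=1°: 1.95 -1.17
θ=34°: 1.10 1.33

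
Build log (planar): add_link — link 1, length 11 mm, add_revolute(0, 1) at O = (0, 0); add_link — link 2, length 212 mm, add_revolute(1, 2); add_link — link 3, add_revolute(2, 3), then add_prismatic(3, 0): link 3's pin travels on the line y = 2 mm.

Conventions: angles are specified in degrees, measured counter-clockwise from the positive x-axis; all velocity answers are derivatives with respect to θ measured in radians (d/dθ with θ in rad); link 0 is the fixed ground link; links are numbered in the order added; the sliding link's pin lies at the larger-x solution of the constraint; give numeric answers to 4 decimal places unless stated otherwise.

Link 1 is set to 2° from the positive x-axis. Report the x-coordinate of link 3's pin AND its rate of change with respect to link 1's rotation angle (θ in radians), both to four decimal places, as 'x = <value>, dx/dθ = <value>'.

geometry: r = 11 mm, L = 212 mm, e = 2 mm
crank pin P = (r cos θ, r sin θ) = (10.993299, 0.383894)
h = r sin θ − e = 0.383894 − 2 = -1.616106
x = r cos θ + √(L² − h²) = 10.993299 + 211.993840 = 222.987139
dx/dθ = −r sin θ − h·r cos θ/√(L² − h²) (θ in radians; h = -1.616106) = -0.300089

x = 222.9871, dx/dθ = -0.3001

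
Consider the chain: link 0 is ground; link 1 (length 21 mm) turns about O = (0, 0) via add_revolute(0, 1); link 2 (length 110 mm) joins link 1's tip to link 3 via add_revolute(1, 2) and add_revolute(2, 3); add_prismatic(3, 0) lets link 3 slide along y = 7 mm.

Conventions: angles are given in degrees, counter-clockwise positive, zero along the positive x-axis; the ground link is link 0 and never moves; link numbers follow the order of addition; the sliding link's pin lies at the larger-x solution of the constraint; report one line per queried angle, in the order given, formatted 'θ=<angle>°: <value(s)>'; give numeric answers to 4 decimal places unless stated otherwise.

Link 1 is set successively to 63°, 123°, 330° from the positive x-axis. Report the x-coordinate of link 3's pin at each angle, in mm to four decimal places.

geometry: r = 21 mm, L = 110 mm, e = 7 mm
θ=63°: crank pin P = (r cos θ, r sin θ) = (9.533800, 18.711137)
θ=63°: h = r sin θ − e = 18.711137 − 7 = 11.711137
θ=63°: x = r cos θ + √(L² − h²) = 9.533800 + 109.374811 = 118.908611
θ=123°: crank pin P = (r cos θ, r sin θ) = (-11.437420, 17.612082)
θ=123°: h = r sin θ − e = 17.612082 − 7 = 10.612082
θ=123°: x = r cos θ + √(L² − h²) = -11.437420 + 109.486911 = 98.049491
θ=330°: crank pin P = (r cos θ, r sin θ) = (18.186533, -10.500000)
θ=330°: h = r sin θ − e = -10.500000 − 7 = -17.500000
θ=330°: x = r cos θ + √(L² − h²) = 18.186533 + 108.599033 = 126.785567

θ=63°: 118.9086
θ=123°: 98.0495
θ=330°: 126.7856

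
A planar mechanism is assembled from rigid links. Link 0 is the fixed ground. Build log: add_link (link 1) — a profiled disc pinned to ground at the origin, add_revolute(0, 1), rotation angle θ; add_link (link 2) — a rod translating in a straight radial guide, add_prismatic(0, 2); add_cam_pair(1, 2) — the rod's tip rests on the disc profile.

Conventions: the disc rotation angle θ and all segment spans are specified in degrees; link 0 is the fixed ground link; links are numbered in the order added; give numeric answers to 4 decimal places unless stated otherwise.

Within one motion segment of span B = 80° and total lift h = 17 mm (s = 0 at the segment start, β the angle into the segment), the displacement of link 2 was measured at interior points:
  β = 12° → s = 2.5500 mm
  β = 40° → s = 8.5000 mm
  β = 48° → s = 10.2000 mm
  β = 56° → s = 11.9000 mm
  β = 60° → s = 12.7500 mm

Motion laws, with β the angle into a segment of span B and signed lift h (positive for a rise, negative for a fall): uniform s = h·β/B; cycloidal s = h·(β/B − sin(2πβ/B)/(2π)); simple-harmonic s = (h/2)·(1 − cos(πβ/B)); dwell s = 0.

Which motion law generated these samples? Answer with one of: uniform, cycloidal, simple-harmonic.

candidates at β/B = r: uniform s = h·r (linear in β); cycloidal s = h·(r − sin(2πr)/(2π)); simple-harmonic s = (h/2)(1 − cos(πr))
β=12°: printed 2.5500 | uniform 2.5500, cycloidal 0.3611, simple-harmonic 0.9264
β=40°: printed 8.5000 | uniform 8.5000, cycloidal 8.5000, simple-harmonic 8.5000
β=48°: printed 10.2000 | uniform 10.2000, cycloidal 11.7903, simple-harmonic 11.1266
β=56°: printed 11.9000 | uniform 11.9000, cycloidal 14.4732, simple-harmonic 13.4962
β=60°: printed 12.7500 | uniform 12.7500, cycloidal 15.4556, simple-harmonic 14.5104
only one law matches every sample → uniform

uniform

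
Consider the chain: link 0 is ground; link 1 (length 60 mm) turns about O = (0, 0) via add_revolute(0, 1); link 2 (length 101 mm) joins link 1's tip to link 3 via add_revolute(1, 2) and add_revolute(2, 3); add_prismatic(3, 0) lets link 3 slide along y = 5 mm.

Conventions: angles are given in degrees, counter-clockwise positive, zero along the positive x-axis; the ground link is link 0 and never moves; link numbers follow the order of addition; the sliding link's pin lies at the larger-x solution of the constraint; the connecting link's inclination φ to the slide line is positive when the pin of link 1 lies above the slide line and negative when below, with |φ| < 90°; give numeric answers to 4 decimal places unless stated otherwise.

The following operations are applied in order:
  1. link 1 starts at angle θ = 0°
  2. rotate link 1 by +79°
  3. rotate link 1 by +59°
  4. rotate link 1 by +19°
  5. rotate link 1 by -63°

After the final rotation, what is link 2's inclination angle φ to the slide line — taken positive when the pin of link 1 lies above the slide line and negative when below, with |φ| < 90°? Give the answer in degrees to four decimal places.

geometry: r = 60 mm, L = 101 mm, e = 5 mm; θ starts at 0°
rotate link 1 by +79°: θ ← 0° +79° = 79°
rotate link 1 by +59°: θ ← 79° +59° = 138°
rotate link 1 by +19°: θ ← 138° +19° = 157°
rotate link 1 by -63°: θ ← 157° -63° = 94°
h = r sin θ − e = 59.853843 − 5 = 54.853843
sin φ = h / L = 54.853843 / 101 = 0.54310736
φ = arcsin(0.54310736) = 32.895422°

32.8954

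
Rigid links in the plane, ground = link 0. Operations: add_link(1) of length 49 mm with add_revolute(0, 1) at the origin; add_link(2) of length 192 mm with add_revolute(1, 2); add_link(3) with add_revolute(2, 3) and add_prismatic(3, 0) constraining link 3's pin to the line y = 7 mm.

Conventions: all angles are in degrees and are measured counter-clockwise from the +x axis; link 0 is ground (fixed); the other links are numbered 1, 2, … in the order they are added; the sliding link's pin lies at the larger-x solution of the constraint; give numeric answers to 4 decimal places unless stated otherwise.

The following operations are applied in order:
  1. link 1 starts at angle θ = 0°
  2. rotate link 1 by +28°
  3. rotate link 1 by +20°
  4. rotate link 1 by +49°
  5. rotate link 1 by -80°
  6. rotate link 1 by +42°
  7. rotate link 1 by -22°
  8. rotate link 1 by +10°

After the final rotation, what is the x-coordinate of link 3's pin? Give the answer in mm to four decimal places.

geometry: r = 49 mm, L = 192 mm, e = 7 mm; θ starts at 0°
rotate link 1 by +28°: θ ← 0° +28° = 28°
rotate link 1 by +20°: θ ← 28° +20° = 48°
rotate link 1 by +49°: θ ← 48° +49° = 97°
rotate link 1 by -80°: θ ← 97° -80° = 17°
rotate link 1 by +42°: θ ← 17° +42° = 59°
rotate link 1 by -22°: θ ← 59° -22° = 37°
rotate link 1 by +10°: θ ← 37° +10° = 47°
crank pin P = (r cos θ, r sin θ) = (33.417920, 35.836331)
h = r sin θ − e = 35.836331 − 7 = 28.836331
x = r cos θ + √(L² − h²) = 33.417920 + 189.822196 = 223.240115

223.2401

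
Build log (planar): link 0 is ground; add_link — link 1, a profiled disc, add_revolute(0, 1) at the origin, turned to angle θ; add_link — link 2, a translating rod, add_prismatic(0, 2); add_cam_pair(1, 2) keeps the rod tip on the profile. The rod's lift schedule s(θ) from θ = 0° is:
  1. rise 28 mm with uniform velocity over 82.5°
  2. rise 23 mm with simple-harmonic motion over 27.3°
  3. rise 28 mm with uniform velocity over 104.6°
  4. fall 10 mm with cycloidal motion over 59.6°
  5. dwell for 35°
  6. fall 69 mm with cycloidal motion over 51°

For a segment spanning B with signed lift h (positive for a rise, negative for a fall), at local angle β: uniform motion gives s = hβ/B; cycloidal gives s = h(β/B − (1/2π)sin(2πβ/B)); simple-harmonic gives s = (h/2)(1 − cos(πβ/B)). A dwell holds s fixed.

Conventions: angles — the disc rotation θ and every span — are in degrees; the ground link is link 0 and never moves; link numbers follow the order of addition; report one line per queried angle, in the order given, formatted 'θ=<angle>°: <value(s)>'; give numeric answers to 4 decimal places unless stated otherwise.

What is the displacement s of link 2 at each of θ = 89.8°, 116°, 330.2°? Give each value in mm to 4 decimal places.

seg 1 [0°–82.5°] uniform, h=28: full span → s += 28 → s = 28.0000
seg 2 [82.5°–109.8°] simple-harmonic, h=23: θ=89.8° here. β=7.3, B=27.3. 23/2·(1 − cos(π·0.2674)) = 3.8247 → s = 31.8247
seg 2 [82.5°–109.8°] simple-harmonic, h=23: full span → s += 23 → s = 51.0000
seg 3 [109.8°–214.4°] uniform, h=28: θ=116° here. β=6.2, B=104.6. 28·6.2/104.6 = 1.6597 → s = 52.6597
seg 3 [109.8°–214.4°] uniform, h=28: full span → s += 28 → s = 79.0000
seg 4 [214.4°–274°] cycloidal, h=-10: full span → s += -10 → s = 69.0000
seg 5 [274°–309°] dwell: s stays 69.0000
seg 6 [309°–360°] cycloidal, h=-69: θ=330.2° here. β=21.2, B=51. -69·(0.4157 − sin(2π·0.4157)/(2π)) = -23.1330 → s = 45.8670

θ=89.8°: 31.8247
θ=116°: 52.6597
θ=330.2°: 45.8670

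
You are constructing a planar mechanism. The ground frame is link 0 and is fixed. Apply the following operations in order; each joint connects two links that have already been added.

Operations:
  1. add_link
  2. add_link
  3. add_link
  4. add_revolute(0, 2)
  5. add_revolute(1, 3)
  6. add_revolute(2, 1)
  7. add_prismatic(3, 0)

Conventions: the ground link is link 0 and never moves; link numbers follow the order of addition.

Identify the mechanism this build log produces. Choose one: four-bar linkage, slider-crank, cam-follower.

links: 4 (incl. ground); joints: 3 revolute, 1 prismatic, 0 higher (cam) pair, forming one closed loop
4 links, 3 revolutes + 1 prismatic in one loop → slider-crank

slider-crank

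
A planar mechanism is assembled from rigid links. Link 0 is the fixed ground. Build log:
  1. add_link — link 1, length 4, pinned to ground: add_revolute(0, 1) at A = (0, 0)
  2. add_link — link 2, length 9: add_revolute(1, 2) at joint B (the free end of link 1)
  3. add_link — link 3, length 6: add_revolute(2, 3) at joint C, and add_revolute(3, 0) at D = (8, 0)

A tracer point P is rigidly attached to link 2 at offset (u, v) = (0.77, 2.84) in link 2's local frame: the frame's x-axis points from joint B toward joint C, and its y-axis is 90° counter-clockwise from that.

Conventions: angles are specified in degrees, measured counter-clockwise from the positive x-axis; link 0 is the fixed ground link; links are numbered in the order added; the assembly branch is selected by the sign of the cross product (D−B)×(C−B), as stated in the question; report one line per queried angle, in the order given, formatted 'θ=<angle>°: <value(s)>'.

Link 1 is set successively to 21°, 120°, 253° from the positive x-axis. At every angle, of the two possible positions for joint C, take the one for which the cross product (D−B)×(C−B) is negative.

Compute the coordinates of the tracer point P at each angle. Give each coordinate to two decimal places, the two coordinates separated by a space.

A=(0,0), D=(8.00,0)
θ=21°: B = A + 4.00·(cos21°, sin21°) = (3.7343, 1.4335)
θ=21°: |BD| = 4.5001
θ=21°: circle(B,9.00) ∩ circle(D,6.00): a=7.2499, h=5.3328
θ=21°:   candidates: C₊=(12.3053,4.1790) cross=23.998; C₋=(8.9079,-5.9309) cross=-23.998
θ=21°:   branch - wants cross < 0 → take C=(8.9079,-5.9309) (cross=-23.998)
θ=21°: ex = (C−B)/|BC| = (0.5748,-0.8183); ey = (0.8183,0.5748)
θ=21°: P = B + 0.77·ex + 2.84·ey = (6.5008,2.4360)
θ=120°: B = A + 4.00·(cos120°, sin120°) = (-2.0000, 3.4641)
θ=120°: |BD| = 10.5830
θ=120°: circle(B,9.00) ∩ circle(D,6.00): a=7.4176, h=5.0970
θ=120°:   candidates: C₊=(6.6773,5.8524) cross=53.942; C₋=(3.3405,-3.7801) cross=-53.942
θ=120°:   branch - wants cross < 0 → take C=(3.3405,-3.7801) (cross=-53.942)
θ=120°: ex = (C−B)/|BC| = (0.5934,-0.8049); ey = (0.8049,0.5934)
θ=120°: P = B + 0.77·ex + 2.84·ey = (0.7429,4.5296)
θ=253°: B = A + 4.00·(cos253°, sin253°) = (-1.1695, -3.8252)
θ=253°: |BD| = 9.9354
θ=253°: circle(B,9.00) ∩ circle(D,6.00): a=7.2323, h=5.3566
θ=253°:   candidates: C₊=(3.4430,3.9030) cross=53.220; C₋=(7.5677,-5.9844) cross=-53.220
θ=253°:   branch - wants cross < 0 → take C=(7.5677,-5.9844) (cross=-53.220)
θ=253°: ex = (C−B)/|BC| = (0.9708,-0.2399); ey = (0.2399,0.9708)
θ=253°: P = B + 0.77·ex + 2.84·ey = (0.2594,-1.2529)

θ=21°: 6.50 2.44
θ=120°: 0.74 4.53
θ=253°: 0.26 -1.25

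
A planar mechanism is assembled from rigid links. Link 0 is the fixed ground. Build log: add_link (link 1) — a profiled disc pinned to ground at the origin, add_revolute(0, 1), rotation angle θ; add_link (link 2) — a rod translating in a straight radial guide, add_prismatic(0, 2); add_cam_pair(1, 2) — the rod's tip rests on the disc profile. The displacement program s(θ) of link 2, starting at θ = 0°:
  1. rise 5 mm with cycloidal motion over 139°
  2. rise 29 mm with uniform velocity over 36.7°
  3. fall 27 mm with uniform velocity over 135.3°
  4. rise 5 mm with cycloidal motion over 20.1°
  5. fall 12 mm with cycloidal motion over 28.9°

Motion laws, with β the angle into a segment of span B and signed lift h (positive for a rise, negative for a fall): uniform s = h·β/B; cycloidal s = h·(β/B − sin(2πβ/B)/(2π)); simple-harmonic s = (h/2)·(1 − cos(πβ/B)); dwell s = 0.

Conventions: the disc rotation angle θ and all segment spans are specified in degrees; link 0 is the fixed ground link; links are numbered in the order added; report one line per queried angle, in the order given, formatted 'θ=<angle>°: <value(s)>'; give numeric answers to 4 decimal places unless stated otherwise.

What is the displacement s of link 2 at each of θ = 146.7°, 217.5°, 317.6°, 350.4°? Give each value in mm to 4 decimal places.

seg 1 [0°–139°] cycloidal, h=5: full span → s += 5 → s = 5.0000
seg 2 [139°–175.7°] uniform, h=29: θ=146.7° here. β=7.7, B=36.7. 29·7.7/36.7 = 6.0845 → s = 11.0845
seg 2 [139°–175.7°] uniform, h=29: full span → s += 29 → s = 34.0000
seg 3 [175.7°–311°] uniform, h=-27: θ=217.5° here. β=41.8, B=135.3. -27·41.8/135.3 = -8.3415 → s = 25.6585
seg 3 [175.7°–311°] uniform, h=-27: full span → s += -27 → s = 7.0000
seg 4 [311°–331.1°] cycloidal, h=5: θ=317.6° here. β=6.6, B=20.1. 5·(0.3284 − sin(2π·0.3284)/(2π)) = 0.9405 → s = 7.9405
seg 4 [311°–331.1°] cycloidal, h=5: full span → s += 5 → s = 12.0000
seg 5 [331.1°–360°] cycloidal, h=-12: θ=350.4° here. β=19.3, B=28.9. -12·(0.6678 − sin(2π·0.6678)/(2π)) = -9.6747 → s = 2.3253

θ=146.7°: 11.0845
θ=217.5°: 25.6585
θ=317.6°: 7.9405
θ=350.4°: 2.3253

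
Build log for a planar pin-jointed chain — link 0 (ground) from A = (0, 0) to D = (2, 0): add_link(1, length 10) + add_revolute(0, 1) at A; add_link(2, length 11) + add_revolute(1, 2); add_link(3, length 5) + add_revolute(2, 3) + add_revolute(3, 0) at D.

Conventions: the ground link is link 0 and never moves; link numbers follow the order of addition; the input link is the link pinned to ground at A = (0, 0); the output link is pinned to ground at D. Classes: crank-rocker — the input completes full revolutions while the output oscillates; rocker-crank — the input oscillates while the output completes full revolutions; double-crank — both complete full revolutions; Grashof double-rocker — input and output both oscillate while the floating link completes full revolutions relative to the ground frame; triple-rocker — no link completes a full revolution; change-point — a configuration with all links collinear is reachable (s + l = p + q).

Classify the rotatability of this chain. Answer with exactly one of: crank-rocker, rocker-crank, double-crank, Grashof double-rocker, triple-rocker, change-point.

lengths: ground=2, input=10, coupler=11, output=5
sorted: s=2 (shortest), l=11 (longest), p+q=15
s + l = 13 vs p + q = 15
s + l < p + q (Grashof) with shortest = ground link → double-crank

double-crank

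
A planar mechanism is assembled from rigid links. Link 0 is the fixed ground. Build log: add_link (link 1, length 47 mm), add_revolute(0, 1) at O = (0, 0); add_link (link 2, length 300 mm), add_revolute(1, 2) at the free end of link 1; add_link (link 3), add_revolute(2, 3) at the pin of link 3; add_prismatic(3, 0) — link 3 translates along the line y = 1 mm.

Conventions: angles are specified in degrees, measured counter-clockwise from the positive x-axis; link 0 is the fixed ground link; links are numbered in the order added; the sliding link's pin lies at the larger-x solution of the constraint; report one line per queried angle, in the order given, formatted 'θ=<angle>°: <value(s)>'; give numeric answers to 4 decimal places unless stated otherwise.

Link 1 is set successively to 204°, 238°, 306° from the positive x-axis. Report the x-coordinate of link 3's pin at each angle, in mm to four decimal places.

geometry: r = 47 mm, L = 300 mm, e = 1 mm
θ=204°: crank pin P = (r cos θ, r sin θ) = (-42.936637, -19.116622)
θ=204°: h = r sin θ − e = -19.116622 − 1 = -20.116622
θ=204°: x = r cos θ + √(L² − h²) = -42.936637 + 299.324776 = 256.388139
θ=238°: crank pin P = (r cos θ, r sin θ) = (-24.906205, -39.858261)
θ=238°: h = r sin θ − e = -39.858261 − 1 = -40.858261
θ=238°: x = r cos θ + √(L² − h²) = -24.906205 + 297.204648 = 272.298442
θ=306°: crank pin P = (r cos θ, r sin θ) = (27.625907, -38.023799)
θ=306°: h = r sin θ − e = -38.023799 − 1 = -39.023799
θ=306°: x = r cos θ + √(L² − h²) = 27.625907 + 297.451077 = 325.076984

θ=204°: 256.3881
θ=238°: 272.2984
θ=306°: 325.0770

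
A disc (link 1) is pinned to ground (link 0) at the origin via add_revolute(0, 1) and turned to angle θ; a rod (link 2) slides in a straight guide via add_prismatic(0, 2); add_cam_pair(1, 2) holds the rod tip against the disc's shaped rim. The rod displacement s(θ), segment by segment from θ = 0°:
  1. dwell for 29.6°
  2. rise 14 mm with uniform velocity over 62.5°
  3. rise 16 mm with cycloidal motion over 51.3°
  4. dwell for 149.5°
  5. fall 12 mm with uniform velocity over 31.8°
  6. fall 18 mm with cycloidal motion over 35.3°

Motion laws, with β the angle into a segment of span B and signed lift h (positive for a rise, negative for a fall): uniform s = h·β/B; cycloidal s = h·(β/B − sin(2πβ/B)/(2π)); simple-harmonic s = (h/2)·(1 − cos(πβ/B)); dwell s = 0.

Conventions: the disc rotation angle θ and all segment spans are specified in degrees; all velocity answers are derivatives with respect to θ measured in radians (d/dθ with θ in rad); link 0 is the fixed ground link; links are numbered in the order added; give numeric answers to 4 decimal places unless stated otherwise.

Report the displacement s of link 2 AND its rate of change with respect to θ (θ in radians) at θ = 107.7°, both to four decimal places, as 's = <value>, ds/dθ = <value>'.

segment 1 (0° to 29.6°, dwell): s unchanged at 0.0000
segment 2 (29.6° to 92.1°, uniform, h = 14) is passed completely: s = 0.0000 + (14) = 14.0000
θ = 107.7° falls in segment 3 (92.1° to 143.4°, cycloidal, h = 16): β = 107.7 − 92.1 = 15.6°, B = 51.3°; Δs = 16·(0.3041 − sin(2π·0.3041)/(2π)) = 2.4647; s = 14.0000 + 2.4647 = 16.4647
velocity in seg [92.1°–143.4°] (cycloidal), θ in radians: β = 15.6° = 0.2723 rad, B = 51.3° = 0.8954 rad; ds/dθ = (h/B)(1 − cos(2πβ/B)) = (16/0.8954)(1 − cos(2π·0.3041)) = 23.827429 mm/rad

s = 16.4647, ds/dθ = 23.8274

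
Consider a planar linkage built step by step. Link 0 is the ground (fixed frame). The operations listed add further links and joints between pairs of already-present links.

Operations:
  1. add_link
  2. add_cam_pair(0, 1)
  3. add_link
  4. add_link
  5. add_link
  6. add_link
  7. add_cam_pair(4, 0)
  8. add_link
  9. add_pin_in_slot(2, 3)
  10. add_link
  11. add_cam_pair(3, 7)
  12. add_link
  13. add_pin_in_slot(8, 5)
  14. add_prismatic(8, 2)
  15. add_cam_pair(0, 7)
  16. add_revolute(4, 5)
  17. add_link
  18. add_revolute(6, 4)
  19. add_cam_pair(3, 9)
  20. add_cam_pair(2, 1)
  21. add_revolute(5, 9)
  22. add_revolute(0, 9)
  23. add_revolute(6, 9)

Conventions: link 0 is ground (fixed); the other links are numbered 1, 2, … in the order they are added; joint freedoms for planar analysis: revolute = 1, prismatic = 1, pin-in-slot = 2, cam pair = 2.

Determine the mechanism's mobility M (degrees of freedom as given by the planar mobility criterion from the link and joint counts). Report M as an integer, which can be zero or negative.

ground; <1,0,0>
#1 <2,0,0>
C:0↔1 J2 <2,0,1>
#2 <3,0,1>
#3 <4,0,1>
#4 <5,0,1>
#5 <6,0,1>
C:4↔0 J2 <6,0,2>
#6 <7,0,2>
PS:2↔3 J2 <7,0,3>
#7 <8,0,3>
C:3↔7 J2 <8,0,4>
#8 <9,0,4>
PS:8↔5 J2 <9,0,5>
P:8↔2 J1 <9,1,5>
C:0↔7 J2 <9,1,6>
R:4↔5 J1 <9,2,6>
#9 <10,2,6>
R:6↔4 J1 <10,3,6>
C:3↔9 J2 <10,3,7>
C:2↔1 J2 <10,3,8>
R:5↔9 J1 <10,4,8>
R:0↔9 J1 <10,5,8>
R:6↔9 J1 <10,6,8>
3×9 − 2×6 − 1×8 = 7

M = 7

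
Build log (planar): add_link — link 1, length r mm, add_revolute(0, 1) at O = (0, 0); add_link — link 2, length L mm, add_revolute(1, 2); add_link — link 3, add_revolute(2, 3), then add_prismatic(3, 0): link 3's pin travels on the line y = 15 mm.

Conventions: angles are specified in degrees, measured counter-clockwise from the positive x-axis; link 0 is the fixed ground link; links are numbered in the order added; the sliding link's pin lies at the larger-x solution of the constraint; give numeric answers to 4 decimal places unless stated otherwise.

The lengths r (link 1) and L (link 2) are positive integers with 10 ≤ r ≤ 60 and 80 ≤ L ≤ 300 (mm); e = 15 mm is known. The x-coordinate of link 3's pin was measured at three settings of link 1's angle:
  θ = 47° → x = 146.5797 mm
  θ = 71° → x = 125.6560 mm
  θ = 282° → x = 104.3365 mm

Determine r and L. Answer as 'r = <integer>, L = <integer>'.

constraint per measurement: (x − r cos θ)² + (r sin θ − e)² = L²
subtracting the θ₁ and θ₂ equations cancels the r² and L² terms:
r = (x₁² − x₂²) / (2[(x₁cos θ₁ + e sin θ₁) − (x₂cos θ₂ + e sin θ₂)]) = 50.9998 → r = 51
L² = (x₁ − r cos θ₁)² + (r sin θ₁ − e)² = 12995.9916 → L = 114.0000 → L = 114
check at θ₃=282°: x = 104.3365 (printed 104.3365) ✓

r = 51, L = 114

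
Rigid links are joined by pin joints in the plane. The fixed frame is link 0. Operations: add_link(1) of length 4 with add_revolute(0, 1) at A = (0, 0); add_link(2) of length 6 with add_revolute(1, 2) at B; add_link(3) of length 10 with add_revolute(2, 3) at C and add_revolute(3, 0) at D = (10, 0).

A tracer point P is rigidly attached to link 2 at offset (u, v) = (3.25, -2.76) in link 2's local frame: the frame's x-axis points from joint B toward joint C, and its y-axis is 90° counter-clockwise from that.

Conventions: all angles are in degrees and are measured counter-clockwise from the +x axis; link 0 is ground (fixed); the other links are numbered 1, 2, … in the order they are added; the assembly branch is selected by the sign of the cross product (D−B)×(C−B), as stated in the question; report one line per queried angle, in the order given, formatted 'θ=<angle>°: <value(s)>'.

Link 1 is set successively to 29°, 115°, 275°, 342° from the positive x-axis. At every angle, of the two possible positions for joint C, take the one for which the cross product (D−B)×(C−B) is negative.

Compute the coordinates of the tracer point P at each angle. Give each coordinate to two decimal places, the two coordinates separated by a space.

A=(0,0), D=(10.00,0)
θ=29°: B = A + 4.00·(cos29°, sin29°) = (3.4985, 1.9392)
θ=29°: |BD| = 6.7846
θ=29°: circle(B,6.00) ∩ circle(D,10.00): a=-1.3243, h=5.8520
θ=29°:   candidates: C₊=(3.9021,7.9256) cross=39.704; C₋=(0.5567,-3.2901) cross=-39.704
θ=29°:   branch - wants cross < 0 → take C=(0.5567,-3.2901) (cross=-39.704)
θ=29°: ex = (C−B)/|BC| = (-0.4903,-0.8716); ey = (0.8716,-0.4903)
θ=29°: P = B + 3.25·ex + -2.76·ey = (-0.5005,0.4599)
θ=115°: B = A + 4.00·(cos115°, sin115°) = (-1.6905, 3.6252)
θ=115°: |BD| = 12.2397
θ=115°: circle(B,6.00) ∩ circle(D,10.00): a=3.5054, h=4.8695
θ=115°:   candidates: C₊=(3.0999,7.2380) cross=59.601; C₋=(0.2153,-2.0640) cross=-59.601
θ=115°:   branch - wants cross < 0 → take C=(0.2153,-2.0640) (cross=-59.601)
θ=115°: ex = (C−B)/|BC| = (0.3176,-0.9482); ey = (0.9482,0.3176)
θ=115°: P = B + 3.25·ex + -2.76·ey = (-3.2752,-0.3331)
θ=275°: B = A + 4.00·(cos275°, sin275°) = (0.3486, -3.9848)
θ=275°: |BD| = 10.4416
θ=275°: circle(B,6.00) ∩ circle(D,10.00): a=2.1562, h=5.5992
θ=275°:   candidates: C₊=(0.2048,2.0135) cross=58.465; C₋=(4.4784,-8.3374) cross=-58.465
θ=275°:   branch - wants cross < 0 → take C=(4.4784,-8.3374) (cross=-58.465)
θ=275°: ex = (C−B)/|BC| = (0.6883,-0.7254); ey = (0.7254,0.6883)
θ=275°: P = B + 3.25·ex + -2.76·ey = (0.5834,-8.2421)
θ=342°: B = A + 4.00·(cos342°, sin342°) = (3.8042, -1.2361)
θ=342°: |BD| = 6.3179
θ=342°: circle(B,6.00) ∩ circle(D,10.00): a=-1.9061, h=5.6892
θ=342°:   candidates: C₊=(0.8219,3.9703) cross=35.944; C₋=(3.0481,-7.1882) cross=-35.944
θ=342°:   branch - wants cross < 0 → take C=(3.0481,-7.1882) (cross=-35.944)
θ=342°: ex = (C−B)/|BC| = (-0.1260,-0.9920); ey = (0.9920,-0.1260)
θ=342°: P = B + 3.25·ex + -2.76·ey = (0.6566,-4.1123)

θ=29°: -0.50 0.46
θ=115°: -3.28 -0.33
θ=275°: 0.58 -8.24
θ=342°: 0.66 -4.11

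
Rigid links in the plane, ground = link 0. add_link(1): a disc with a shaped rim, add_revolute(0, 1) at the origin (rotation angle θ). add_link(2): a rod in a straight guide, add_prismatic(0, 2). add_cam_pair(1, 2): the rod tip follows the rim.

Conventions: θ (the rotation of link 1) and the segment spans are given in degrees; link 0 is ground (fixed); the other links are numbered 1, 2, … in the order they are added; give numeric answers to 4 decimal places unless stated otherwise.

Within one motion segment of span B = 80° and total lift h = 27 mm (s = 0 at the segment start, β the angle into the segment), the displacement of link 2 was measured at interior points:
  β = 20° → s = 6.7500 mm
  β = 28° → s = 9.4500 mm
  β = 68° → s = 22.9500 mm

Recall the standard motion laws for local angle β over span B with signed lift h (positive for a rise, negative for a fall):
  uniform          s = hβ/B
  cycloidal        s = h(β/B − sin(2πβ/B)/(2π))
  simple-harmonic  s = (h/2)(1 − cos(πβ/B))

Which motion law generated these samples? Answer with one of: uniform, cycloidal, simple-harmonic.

candidates at β/B = r: uniform s = h·r (linear in β); cycloidal s = h·(r − sin(2πr)/(2π)); simple-harmonic s = (h/2)(1 − cos(πr))
β=20°: printed 6.7500 | uniform 6.7500, cycloidal 2.4528, simple-harmonic 3.9541
β=28°: printed 9.4500 | uniform 9.4500, cycloidal 5.9735, simple-harmonic 7.3711
β=68°: printed 22.9500 | uniform 22.9500, cycloidal 26.4265, simple-harmonic 25.5286
only one law matches every sample → uniform

uniform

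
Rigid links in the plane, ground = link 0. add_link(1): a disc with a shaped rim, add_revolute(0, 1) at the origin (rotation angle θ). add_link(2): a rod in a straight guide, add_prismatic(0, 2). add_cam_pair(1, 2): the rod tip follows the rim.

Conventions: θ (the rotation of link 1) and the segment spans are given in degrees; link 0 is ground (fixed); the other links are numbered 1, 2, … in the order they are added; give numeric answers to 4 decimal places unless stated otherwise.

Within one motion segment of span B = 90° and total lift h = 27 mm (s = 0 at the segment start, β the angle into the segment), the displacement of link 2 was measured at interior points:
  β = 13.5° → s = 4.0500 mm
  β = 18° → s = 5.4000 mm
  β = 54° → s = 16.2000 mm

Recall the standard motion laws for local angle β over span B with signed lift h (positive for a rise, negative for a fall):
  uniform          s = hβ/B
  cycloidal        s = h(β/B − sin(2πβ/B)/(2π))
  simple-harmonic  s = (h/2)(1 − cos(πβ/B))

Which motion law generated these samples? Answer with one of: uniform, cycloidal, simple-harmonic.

candidates at β/B = r: uniform s = h·r (linear in β); cycloidal s = h·(r − sin(2πr)/(2π)); simple-harmonic s = (h/2)(1 − cos(πr))
β=13.5°: printed 4.0500 | uniform 4.0500, cycloidal 0.5735, simple-harmonic 1.4714
β=18°: printed 5.4000 | uniform 5.4000, cycloidal 1.3131, simple-harmonic 2.5783
β=54°: printed 16.2000 | uniform 16.2000, cycloidal 18.7258, simple-harmonic 17.6717
only one law matches every sample → uniform

uniform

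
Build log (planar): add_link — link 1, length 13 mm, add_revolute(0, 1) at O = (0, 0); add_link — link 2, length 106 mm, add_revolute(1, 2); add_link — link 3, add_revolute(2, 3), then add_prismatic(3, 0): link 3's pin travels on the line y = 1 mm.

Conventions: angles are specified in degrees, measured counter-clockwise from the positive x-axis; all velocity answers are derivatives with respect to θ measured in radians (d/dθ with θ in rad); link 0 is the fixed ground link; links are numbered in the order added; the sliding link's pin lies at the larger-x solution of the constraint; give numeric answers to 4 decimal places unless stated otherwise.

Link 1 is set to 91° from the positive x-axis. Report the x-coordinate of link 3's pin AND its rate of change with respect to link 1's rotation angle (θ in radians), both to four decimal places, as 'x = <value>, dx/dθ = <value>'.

geometry: r = 13 mm, L = 106 mm, e = 1 mm
crank pin P = (r cos θ, r sin θ) = (-0.226881, 12.998020)
h = r sin θ − e = 12.998020 − 1 = 11.998020
x = r cos θ + √(L² − h²) = -0.226881 + 105.318790 = 105.091909
dx/dθ = −r sin θ − h·r cos θ/√(L² − h²) (θ in radians; h = 11.998020) = -12.972173

x = 105.0919, dx/dθ = -12.9722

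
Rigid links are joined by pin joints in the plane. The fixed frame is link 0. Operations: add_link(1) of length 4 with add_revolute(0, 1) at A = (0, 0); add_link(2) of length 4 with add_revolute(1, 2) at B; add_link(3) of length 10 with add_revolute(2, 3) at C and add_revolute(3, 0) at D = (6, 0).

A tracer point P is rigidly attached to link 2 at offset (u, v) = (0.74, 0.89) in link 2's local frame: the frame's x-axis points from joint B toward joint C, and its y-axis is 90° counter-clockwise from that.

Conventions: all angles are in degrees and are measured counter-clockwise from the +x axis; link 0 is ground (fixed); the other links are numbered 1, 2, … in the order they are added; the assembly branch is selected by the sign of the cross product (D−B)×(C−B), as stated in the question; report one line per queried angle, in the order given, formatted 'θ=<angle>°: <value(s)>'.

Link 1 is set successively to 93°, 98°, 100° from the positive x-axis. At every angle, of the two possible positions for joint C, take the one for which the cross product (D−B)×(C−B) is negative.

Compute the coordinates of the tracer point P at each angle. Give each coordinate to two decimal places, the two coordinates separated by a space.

A=(0,0), D=(6.00,0)
θ=93°: B = A + 4.00·(cos93°, sin93°) = (-0.2093, 3.9945)
θ=93°: |BD| = 7.3832
θ=93°: circle(B,4.00) ∩ circle(D,10.00): a=-1.9969, h=3.4659
θ=93°:   candidates: C₊=(-0.0137,7.9897) cross=25.589; C₋=(-3.7639,2.1601) cross=-25.589
θ=93°:   branch - wants cross < 0 → take C=(-3.7639,2.1601) (cross=-25.589)
θ=93°: ex = (C−B)/|BC| = (-0.8886,-0.4586); ey = (0.4586,-0.8886)
θ=93°: P = B + 0.74·ex + 0.89·ey = (-0.4588,2.8643)
θ=98°: B = A + 4.00·(cos98°, sin98°) = (-0.5567, 3.9611)
θ=98°: |BD| = 7.6603
θ=98°: circle(B,4.00) ∩ circle(D,10.00): a=-1.6527, h=3.6426
θ=98°:   candidates: C₊=(-0.0877,7.9335) cross=27.904; C₋=(-3.8548,1.6978) cross=-27.904
θ=98°:   branch - wants cross < 0 → take C=(-3.8548,1.6978) (cross=-27.904)
θ=98°: ex = (C−B)/|BC| = (-0.8245,-0.5658); ey = (0.5658,-0.8245)
θ=98°: P = B + 0.74·ex + 0.89·ey = (-0.6633,2.8085)
θ=100°: B = A + 4.00·(cos100°, sin100°) = (-0.6946, 3.9392)
θ=100°: |BD| = 7.7676
θ=100°: circle(B,4.00) ∩ circle(D,10.00): a=-1.5233, h=3.6986
θ=100°:   candidates: C₊=(-0.1318,7.8994) cross=28.729; C₋=(-3.8832,1.5241) cross=-28.729
θ=100°:   branch - wants cross < 0 → take C=(-3.8832,1.5241) (cross=-28.729)
θ=100°: ex = (C−B)/|BC| = (-0.7971,-0.6038); ey = (0.6038,-0.7971)
θ=100°: P = B + 0.74·ex + 0.89·ey = (-0.7471,2.7830)

θ=93°: -0.46 2.86
θ=98°: -0.66 2.81
θ=100°: -0.75 2.78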